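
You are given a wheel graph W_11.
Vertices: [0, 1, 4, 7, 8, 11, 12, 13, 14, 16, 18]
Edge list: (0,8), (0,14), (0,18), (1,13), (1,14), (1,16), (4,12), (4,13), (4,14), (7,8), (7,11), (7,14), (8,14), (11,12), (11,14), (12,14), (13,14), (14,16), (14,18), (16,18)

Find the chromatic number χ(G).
χ(G) = 3

Clique number ω(G) = 3 (lower bound: χ ≥ ω).
The clique on [0, 8, 14] has size 3, forcing χ ≥ 3, and the coloring below uses 3 colors, so χ(G) = 3.
A valid 3-coloring: color 1: [14]; color 2: [0, 7, 12, 13, 16]; color 3: [1, 4, 8, 11, 18].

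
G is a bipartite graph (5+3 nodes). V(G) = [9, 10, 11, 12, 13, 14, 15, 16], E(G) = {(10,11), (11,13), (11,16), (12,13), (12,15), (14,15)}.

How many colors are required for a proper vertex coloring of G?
χ(G) = 2

Clique number ω(G) = 2 (lower bound: χ ≥ ω).
The graph is bipartite (no odd cycle), so 2 colors suffice: χ(G) = 2.
A valid 2-coloring: color 1: [9, 11, 12, 14]; color 2: [10, 13, 15, 16].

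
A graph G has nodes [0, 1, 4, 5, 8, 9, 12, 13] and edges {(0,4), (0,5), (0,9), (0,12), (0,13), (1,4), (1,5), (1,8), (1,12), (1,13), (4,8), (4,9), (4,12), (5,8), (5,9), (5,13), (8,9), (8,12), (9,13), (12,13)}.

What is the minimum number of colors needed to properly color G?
Clique number ω(G) = 4 (lower bound: χ ≥ ω).
The clique on [0, 5, 9, 13] has size 4, forcing χ ≥ 4, and the coloring below uses 4 colors, so χ(G) = 4.
A valid 4-coloring: color 1: [4, 5]; color 2: [0, 1]; color 3: [8, 13]; color 4: [9, 12].

χ(G) = 4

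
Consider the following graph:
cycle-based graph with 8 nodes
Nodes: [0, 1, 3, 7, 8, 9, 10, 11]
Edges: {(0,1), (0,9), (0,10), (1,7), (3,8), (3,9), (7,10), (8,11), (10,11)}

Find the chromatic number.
χ(G) = 2

Clique number ω(G) = 2 (lower bound: χ ≥ ω).
The graph is bipartite (no odd cycle), so 2 colors suffice: χ(G) = 2.
A valid 2-coloring: color 1: [0, 3, 7, 11]; color 2: [1, 8, 9, 10].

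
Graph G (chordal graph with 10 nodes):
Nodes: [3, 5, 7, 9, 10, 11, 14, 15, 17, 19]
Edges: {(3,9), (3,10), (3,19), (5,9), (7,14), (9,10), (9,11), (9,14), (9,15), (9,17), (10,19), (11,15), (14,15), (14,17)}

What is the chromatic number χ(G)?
χ(G) = 3

Clique number ω(G) = 3 (lower bound: χ ≥ ω).
The clique on [3, 9, 10] has size 3, forcing χ ≥ 3, and the coloring below uses 3 colors, so χ(G) = 3.
A valid 3-coloring: color 1: [7, 9, 19]; color 2: [3, 5, 11, 14]; color 3: [10, 15, 17].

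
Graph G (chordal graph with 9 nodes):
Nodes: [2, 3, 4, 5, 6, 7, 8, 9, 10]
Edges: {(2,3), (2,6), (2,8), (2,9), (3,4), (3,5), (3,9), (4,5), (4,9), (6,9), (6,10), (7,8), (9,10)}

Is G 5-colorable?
Yes, G is 5-colorable

A valid 5-coloring: color 1: [5, 8, 9]; color 2: [2, 4, 7, 10]; color 3: [3, 6].
(χ(G) = 3 ≤ 5.)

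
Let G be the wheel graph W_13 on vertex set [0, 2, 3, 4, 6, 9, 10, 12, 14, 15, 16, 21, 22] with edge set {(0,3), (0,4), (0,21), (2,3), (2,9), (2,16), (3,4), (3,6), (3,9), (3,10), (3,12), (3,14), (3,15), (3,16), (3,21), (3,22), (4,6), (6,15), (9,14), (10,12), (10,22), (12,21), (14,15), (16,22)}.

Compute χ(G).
χ(G) = 3

Clique number ω(G) = 3 (lower bound: χ ≥ ω).
The clique on [0, 3, 4] has size 3, forcing χ ≥ 3, and the coloring below uses 3 colors, so χ(G) = 3.
A valid 3-coloring: color 1: [3]; color 2: [0, 2, 6, 12, 14, 22]; color 3: [4, 9, 10, 15, 16, 21].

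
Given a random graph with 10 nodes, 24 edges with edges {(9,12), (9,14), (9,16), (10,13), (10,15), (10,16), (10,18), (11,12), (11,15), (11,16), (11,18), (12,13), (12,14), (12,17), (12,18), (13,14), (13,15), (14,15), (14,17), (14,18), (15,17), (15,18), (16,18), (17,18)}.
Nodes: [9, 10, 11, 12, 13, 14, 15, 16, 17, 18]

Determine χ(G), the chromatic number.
χ(G) = 4

Clique number ω(G) = 4 (lower bound: χ ≥ ω).
The clique on [12, 14, 17, 18] has size 4, forcing χ ≥ 4, and the coloring below uses 4 colors, so χ(G) = 4.
A valid 4-coloring: color 1: [9, 13, 18]; color 2: [10, 11, 14]; color 3: [12, 15, 16]; color 4: [17].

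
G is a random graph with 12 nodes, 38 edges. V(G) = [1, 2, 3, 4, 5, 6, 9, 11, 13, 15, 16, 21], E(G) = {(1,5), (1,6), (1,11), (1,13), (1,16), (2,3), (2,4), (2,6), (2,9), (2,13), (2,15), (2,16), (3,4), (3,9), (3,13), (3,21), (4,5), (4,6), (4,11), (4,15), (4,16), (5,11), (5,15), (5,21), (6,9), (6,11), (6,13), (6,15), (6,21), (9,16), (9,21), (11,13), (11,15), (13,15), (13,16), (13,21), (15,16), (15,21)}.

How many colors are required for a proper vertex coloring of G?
χ(G) = 4

Clique number ω(G) = 4 (lower bound: χ ≥ ω).
The clique on [2, 4, 15, 16] has size 4, forcing χ ≥ 4, and the coloring below uses 4 colors, so χ(G) = 4.
A valid 4-coloring: color 1: [4, 9, 13]; color 2: [3, 5, 6, 16]; color 3: [1, 15]; color 4: [2, 11, 21].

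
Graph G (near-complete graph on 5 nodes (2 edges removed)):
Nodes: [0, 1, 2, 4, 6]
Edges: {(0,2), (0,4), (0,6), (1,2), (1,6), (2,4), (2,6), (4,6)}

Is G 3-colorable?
The clique on vertices [0, 2, 4, 6] has size 4 > 3, so it alone needs 4 colors.

No, G is not 3-colorable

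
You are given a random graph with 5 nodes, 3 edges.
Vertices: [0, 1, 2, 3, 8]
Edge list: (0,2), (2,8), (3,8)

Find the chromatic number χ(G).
Clique number ω(G) = 2 (lower bound: χ ≥ ω).
The graph is bipartite (no odd cycle), so 2 colors suffice: χ(G) = 2.
A valid 2-coloring: color 1: [1, 2, 3]; color 2: [0, 8].

χ(G) = 2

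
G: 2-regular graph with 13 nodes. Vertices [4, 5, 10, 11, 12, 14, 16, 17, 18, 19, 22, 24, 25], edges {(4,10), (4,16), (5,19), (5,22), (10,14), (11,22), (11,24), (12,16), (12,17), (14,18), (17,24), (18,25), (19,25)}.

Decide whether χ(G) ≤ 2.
Odd cycle [22, 5, 19, 25, 18, 14, 10, 4, 16, 12, 17, 24, 11] needs 3 colors (χ ≥ 3).
Hence χ(G) ≥ 3 > 2, so no proper 2-coloring exists.

No, G is not 2-colorable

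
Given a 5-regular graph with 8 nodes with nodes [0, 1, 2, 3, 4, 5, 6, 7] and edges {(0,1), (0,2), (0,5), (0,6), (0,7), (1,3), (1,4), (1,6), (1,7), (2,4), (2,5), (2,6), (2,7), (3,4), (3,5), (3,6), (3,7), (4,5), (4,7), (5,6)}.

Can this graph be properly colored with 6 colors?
A valid 6-coloring: color 1: [0, 4]; color 2: [6, 7]; color 3: [2, 3]; color 4: [1, 5].
(χ(G) = 4 ≤ 6.)

Yes, G is 6-colorable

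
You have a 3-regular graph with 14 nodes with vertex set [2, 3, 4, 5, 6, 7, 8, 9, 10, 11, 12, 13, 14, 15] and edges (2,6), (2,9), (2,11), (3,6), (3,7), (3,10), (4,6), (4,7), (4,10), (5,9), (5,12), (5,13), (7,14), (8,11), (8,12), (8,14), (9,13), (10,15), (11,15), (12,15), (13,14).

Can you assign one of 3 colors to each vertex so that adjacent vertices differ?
A valid 3-coloring: color 1: [2, 3, 4, 8, 13, 15]; color 2: [6, 7, 9, 10, 11, 12]; color 3: [5, 14].
(χ(G) = 3 ≤ 3.)

Yes, G is 3-colorable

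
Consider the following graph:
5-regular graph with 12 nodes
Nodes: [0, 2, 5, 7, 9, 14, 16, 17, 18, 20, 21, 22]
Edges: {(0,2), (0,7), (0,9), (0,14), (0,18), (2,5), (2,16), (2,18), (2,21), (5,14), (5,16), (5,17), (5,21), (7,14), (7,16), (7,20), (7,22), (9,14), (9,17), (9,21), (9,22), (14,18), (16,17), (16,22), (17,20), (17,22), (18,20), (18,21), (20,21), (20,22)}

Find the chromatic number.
χ(G) = 4

Clique number ω(G) = 3 (lower bound: χ ≥ ω).
Suppose a proper 3-coloring c exists. The clique [0, 2, 18] takes 3 distinct colors; by symmetry let c(0) = 1, c(2) = 2, c(18) = 3.
- Vertex 14: neighbors [0, 18] already have colors [1, 3] ⇒ c(14) = 2.
- Vertex 7: neighbors [0, 14] already have colors [1, 2] ⇒ c(7) = 3.
- Vertex 9: neighbors [0, 14] already have colors [1, 2] ⇒ c(9) = 3.
- Vertex 16: neighbors [2, 7] already have colors [2, 3] ⇒ c(16) = 1.
- Vertex 17: neighbors [16, 9] already have colors [1, 3] ⇒ c(17) = 2.
- Vertex 22: neighbors [16, 17, 7] already have colors [1, 2, 3] — all 3 colors blocked. Contradiction.
The forced assignments end in a contradiction, so G has no proper 3-coloring (χ ≥ 4).
The coloring below uses 4 colors, so χ(G) = 4.
A valid 4-coloring: color 1: [9, 16, 20]; color 2: [2, 14, 17]; color 3: [0, 21, 22]; color 4: [5, 7, 18].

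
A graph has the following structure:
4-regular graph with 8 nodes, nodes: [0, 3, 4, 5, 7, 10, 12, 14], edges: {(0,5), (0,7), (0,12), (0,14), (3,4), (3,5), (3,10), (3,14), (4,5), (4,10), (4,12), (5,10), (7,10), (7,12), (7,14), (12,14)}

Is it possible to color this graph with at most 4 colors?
Yes, G is 4-colorable

A valid 4-coloring: color 1: [10, 14]; color 2: [0, 3]; color 3: [5, 12]; color 4: [4, 7].
(χ(G) = 4 ≤ 4.)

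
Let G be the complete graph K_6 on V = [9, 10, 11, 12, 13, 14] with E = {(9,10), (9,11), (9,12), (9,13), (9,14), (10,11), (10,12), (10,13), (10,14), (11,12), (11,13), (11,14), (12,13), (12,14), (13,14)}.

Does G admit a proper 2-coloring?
The clique on vertices [9, 10, 11, 12, 13, 14] has size 6 > 2, so it alone needs 6 colors.

No, G is not 2-colorable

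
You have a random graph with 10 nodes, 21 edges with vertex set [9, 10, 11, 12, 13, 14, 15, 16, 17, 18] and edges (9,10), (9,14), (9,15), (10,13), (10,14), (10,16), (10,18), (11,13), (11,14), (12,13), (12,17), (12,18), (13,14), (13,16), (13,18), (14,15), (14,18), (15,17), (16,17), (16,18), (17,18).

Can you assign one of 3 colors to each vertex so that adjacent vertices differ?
No, G is not 3-colorable

The clique on vertices [10, 13, 16, 18] has size 4 > 3, so it alone needs 4 colors.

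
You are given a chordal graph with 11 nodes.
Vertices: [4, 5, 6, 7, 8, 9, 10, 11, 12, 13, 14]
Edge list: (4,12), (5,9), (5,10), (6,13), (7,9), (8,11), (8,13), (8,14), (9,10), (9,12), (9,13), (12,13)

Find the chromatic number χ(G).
Clique number ω(G) = 3 (lower bound: χ ≥ ω).
The clique on [9, 12, 13] has size 3, forcing χ ≥ 3, and the coloring below uses 3 colors, so χ(G) = 3.
A valid 3-coloring: color 1: [4, 6, 8, 9]; color 2: [5, 7, 11, 13, 14]; color 3: [10, 12].

χ(G) = 3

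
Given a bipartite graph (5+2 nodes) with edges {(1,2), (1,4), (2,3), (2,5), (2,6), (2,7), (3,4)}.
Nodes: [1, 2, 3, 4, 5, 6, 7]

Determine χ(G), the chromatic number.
Clique number ω(G) = 2 (lower bound: χ ≥ ω).
The graph is bipartite (no odd cycle), so 2 colors suffice: χ(G) = 2.
A valid 2-coloring: color 1: [2, 4]; color 2: [1, 3, 5, 6, 7].

χ(G) = 2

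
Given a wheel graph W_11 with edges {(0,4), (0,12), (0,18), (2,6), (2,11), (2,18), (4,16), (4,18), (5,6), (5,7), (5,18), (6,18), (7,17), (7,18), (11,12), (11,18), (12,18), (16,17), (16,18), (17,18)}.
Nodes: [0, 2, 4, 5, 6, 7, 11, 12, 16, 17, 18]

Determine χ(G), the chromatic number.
χ(G) = 3

Clique number ω(G) = 3 (lower bound: χ ≥ ω).
The clique on [0, 4, 18] has size 3, forcing χ ≥ 3, and the coloring below uses 3 colors, so χ(G) = 3.
A valid 3-coloring: color 1: [18]; color 2: [2, 4, 5, 12, 17]; color 3: [0, 6, 7, 11, 16].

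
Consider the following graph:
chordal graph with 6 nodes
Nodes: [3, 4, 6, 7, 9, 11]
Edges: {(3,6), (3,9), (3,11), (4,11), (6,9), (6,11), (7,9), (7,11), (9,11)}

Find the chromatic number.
Clique number ω(G) = 4 (lower bound: χ ≥ ω).
The clique on [3, 6, 9, 11] has size 4, forcing χ ≥ 4, and the coloring below uses 4 colors, so χ(G) = 4.
A valid 4-coloring: color 1: [11]; color 2: [4, 9]; color 3: [6, 7]; color 4: [3].

χ(G) = 4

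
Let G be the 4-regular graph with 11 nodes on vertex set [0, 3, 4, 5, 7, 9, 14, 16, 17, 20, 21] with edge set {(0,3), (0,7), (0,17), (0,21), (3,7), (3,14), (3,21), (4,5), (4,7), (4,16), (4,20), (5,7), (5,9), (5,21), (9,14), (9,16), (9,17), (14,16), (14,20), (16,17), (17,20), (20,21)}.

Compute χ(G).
Clique number ω(G) = 3 (lower bound: χ ≥ ω).
The clique on [0, 3, 21] has size 3, forcing χ ≥ 3, and the coloring below uses 3 colors, so χ(G) = 3.
A valid 3-coloring: color 1: [3, 4, 9]; color 2: [0, 5, 16, 20]; color 3: [7, 14, 17, 21].

χ(G) = 3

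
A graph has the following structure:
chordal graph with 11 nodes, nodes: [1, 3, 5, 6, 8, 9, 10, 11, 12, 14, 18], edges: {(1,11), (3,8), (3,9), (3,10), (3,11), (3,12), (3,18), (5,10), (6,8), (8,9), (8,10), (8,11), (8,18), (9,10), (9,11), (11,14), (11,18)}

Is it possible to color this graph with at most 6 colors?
A valid 6-coloring: color 1: [6, 10, 11, 12]; color 2: [1, 3, 5, 14]; color 3: [8]; color 4: [9, 18].
(χ(G) = 4 ≤ 6.)

Yes, G is 6-colorable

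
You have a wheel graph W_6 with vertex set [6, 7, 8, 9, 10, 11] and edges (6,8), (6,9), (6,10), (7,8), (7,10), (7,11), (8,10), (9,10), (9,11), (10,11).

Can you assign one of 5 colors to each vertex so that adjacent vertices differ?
A valid 5-coloring: color 1: [10]; color 2: [7, 9]; color 3: [8, 11]; color 4: [6].
(χ(G) = 4 ≤ 5.)

Yes, G is 5-colorable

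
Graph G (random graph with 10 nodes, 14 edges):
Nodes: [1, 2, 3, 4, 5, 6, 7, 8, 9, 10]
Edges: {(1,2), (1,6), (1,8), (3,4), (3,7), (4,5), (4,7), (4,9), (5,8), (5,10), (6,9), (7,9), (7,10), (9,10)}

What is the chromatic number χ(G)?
χ(G) = 3

Clique number ω(G) = 3 (lower bound: χ ≥ ω).
The clique on [4, 7, 9] has size 3, forcing χ ≥ 3, and the coloring below uses 3 colors, so χ(G) = 3.
A valid 3-coloring: color 1: [2, 4, 6, 8, 10]; color 2: [1, 3, 5, 9]; color 3: [7].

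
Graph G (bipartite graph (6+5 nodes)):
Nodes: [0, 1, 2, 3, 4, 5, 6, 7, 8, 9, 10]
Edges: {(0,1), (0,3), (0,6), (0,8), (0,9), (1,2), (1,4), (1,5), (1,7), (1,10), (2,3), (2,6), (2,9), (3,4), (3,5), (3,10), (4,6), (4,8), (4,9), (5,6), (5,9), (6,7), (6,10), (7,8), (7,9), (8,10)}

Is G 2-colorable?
A valid 2-coloring: color 1: [1, 3, 6, 8, 9]; color 2: [0, 2, 4, 5, 7, 10].
(χ(G) = 2 ≤ 2.)

Yes, G is 2-colorable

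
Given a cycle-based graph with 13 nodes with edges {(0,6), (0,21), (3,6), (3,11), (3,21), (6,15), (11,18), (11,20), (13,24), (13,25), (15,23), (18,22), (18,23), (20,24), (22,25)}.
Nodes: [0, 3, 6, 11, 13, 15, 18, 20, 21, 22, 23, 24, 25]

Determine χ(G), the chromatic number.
Clique number ω(G) = 2 (lower bound: χ ≥ ω).
Odd cycle [18, 11, 20, 24, 13, 25, 22] needs 3 colors (χ ≥ 3).
The coloring below uses 3 colors, so χ(G) = 3.
A valid 3-coloring: color 1: [0, 3, 15, 18, 20, 25]; color 2: [6, 11, 21, 22, 23, 24]; color 3: [13].

χ(G) = 3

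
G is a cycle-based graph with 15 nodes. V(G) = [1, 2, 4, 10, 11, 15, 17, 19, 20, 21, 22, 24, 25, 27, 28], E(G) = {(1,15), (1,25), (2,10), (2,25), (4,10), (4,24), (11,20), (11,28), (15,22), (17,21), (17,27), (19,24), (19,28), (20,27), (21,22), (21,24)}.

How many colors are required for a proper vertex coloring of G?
Clique number ω(G) = 2 (lower bound: χ ≥ ω).
Odd cycle [22, 21, 24, 4, 10, 2, 25, 1, 15] needs 3 colors (χ ≥ 3).
The coloring below uses 3 colors, so χ(G) = 3.
A valid 3-coloring: color 1: [2, 4, 11, 15, 19, 21, 27]; color 2: [1, 10, 17, 20, 22, 24, 28]; color 3: [25].

χ(G) = 3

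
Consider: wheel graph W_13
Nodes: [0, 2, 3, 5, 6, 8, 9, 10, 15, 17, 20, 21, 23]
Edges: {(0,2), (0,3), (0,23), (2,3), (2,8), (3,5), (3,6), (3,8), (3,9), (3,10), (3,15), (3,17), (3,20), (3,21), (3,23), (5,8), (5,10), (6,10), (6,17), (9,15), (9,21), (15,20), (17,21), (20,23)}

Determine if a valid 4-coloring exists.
Yes, G is 4-colorable

A valid 4-coloring: color 1: [3]; color 2: [0, 8, 9, 10, 17, 20]; color 3: [2, 5, 6, 15, 21, 23].
(χ(G) = 3 ≤ 4.)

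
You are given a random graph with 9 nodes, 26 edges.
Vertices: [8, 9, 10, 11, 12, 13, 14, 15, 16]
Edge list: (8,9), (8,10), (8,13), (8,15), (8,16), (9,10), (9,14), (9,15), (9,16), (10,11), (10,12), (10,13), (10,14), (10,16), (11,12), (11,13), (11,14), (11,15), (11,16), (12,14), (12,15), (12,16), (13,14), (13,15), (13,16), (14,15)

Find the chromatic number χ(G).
Clique number ω(G) = 4 (lower bound: χ ≥ ω).
The clique on [8, 9, 10, 16] has size 4, forcing χ ≥ 4, and the coloring below uses 4 colors, so χ(G) = 4.
A valid 4-coloring: color 1: [10, 15]; color 2: [8, 11]; color 3: [14, 16]; color 4: [9, 12, 13].

χ(G) = 4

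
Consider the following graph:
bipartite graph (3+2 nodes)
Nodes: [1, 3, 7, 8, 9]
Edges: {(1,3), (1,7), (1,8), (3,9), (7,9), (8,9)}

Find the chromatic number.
Clique number ω(G) = 2 (lower bound: χ ≥ ω).
The graph is bipartite (no odd cycle), so 2 colors suffice: χ(G) = 2.
A valid 2-coloring: color 1: [1, 9]; color 2: [3, 7, 8].

χ(G) = 2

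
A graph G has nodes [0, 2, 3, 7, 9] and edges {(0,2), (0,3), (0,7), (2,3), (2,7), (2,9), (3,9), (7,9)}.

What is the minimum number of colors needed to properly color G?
χ(G) = 3

Clique number ω(G) = 3 (lower bound: χ ≥ ω).
The clique on [0, 2, 3] has size 3, forcing χ ≥ 3, and the coloring below uses 3 colors, so χ(G) = 3.
A valid 3-coloring: color 1: [2]; color 2: [0, 9]; color 3: [3, 7].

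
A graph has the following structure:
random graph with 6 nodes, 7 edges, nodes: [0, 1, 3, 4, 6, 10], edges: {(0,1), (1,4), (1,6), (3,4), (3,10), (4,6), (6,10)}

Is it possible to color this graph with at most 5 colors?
Yes, G is 5-colorable

A valid 5-coloring: color 1: [1, 10]; color 2: [0, 4]; color 3: [3, 6].
(χ(G) = 3 ≤ 5.)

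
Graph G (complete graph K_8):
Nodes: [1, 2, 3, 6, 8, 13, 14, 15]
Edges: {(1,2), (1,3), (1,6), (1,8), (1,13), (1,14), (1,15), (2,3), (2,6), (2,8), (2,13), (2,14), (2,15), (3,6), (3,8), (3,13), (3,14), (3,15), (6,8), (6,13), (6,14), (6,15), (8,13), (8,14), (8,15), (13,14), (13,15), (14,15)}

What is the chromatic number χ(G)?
Clique number ω(G) = 8 (lower bound: χ ≥ ω).
The clique on [1, 2, 3, 6, 8, 13, 14, 15] has size 8, forcing χ ≥ 8, and the coloring below uses 8 colors, so χ(G) = 8.
A valid 8-coloring: color 1: [14]; color 2: [8]; color 3: [13]; color 4: [1]; color 5: [3]; color 6: [15]; color 7: [2]; color 8: [6].

χ(G) = 8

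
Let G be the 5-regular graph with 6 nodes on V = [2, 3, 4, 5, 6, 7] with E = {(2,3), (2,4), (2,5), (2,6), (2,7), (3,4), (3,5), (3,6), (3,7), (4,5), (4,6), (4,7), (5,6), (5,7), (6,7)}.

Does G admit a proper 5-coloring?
No, G is not 5-colorable

The clique on vertices [2, 3, 4, 5, 6, 7] has size 6 > 5, so it alone needs 6 colors.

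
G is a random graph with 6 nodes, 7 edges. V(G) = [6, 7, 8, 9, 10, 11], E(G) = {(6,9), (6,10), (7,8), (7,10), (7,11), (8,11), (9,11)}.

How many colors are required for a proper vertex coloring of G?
χ(G) = 3

Clique number ω(G) = 3 (lower bound: χ ≥ ω).
The clique on [7, 8, 11] has size 3, forcing χ ≥ 3, and the coloring below uses 3 colors, so χ(G) = 3.
A valid 3-coloring: color 1: [6, 7]; color 2: [10, 11]; color 3: [8, 9].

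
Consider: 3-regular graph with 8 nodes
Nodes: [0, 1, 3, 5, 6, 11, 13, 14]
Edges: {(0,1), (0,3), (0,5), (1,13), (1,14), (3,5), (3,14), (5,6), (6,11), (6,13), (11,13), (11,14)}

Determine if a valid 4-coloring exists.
Yes, G is 4-colorable

A valid 4-coloring: color 1: [0, 13, 14]; color 2: [1, 5, 11]; color 3: [3, 6].
(χ(G) = 3 ≤ 4.)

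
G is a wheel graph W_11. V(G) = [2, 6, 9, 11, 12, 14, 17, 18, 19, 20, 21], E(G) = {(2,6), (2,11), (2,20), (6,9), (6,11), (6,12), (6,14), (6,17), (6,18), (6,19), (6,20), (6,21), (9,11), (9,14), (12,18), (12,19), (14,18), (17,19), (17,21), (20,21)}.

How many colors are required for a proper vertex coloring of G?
Clique number ω(G) = 3 (lower bound: χ ≥ ω).
The clique on [2, 6, 11] has size 3, forcing χ ≥ 3, and the coloring below uses 3 colors, so χ(G) = 3.
A valid 3-coloring: color 1: [6]; color 2: [2, 9, 18, 19, 21]; color 3: [11, 12, 14, 17, 20].

χ(G) = 3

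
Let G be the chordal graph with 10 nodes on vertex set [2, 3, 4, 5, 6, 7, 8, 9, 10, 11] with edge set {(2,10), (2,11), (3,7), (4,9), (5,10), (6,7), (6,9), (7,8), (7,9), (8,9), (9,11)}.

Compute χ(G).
Clique number ω(G) = 3 (lower bound: χ ≥ ω).
The clique on [7, 8, 9] has size 3, forcing χ ≥ 3, and the coloring below uses 3 colors, so χ(G) = 3.
A valid 3-coloring: color 1: [2, 3, 5, 9]; color 2: [4, 7, 10, 11]; color 3: [6, 8].

χ(G) = 3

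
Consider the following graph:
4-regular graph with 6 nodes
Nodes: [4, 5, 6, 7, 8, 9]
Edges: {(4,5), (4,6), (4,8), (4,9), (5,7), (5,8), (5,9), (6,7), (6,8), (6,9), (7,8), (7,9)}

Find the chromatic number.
Clique number ω(G) = 3 (lower bound: χ ≥ ω).
The clique on [4, 5, 8] has size 3, forcing χ ≥ 3, and the coloring below uses 3 colors, so χ(G) = 3.
A valid 3-coloring: color 1: [4, 7]; color 2: [8, 9]; color 3: [5, 6].

χ(G) = 3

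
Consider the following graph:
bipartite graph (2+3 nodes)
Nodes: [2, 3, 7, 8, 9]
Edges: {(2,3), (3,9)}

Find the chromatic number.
Clique number ω(G) = 2 (lower bound: χ ≥ ω).
The graph is bipartite (no odd cycle), so 2 colors suffice: χ(G) = 2.
A valid 2-coloring: color 1: [3, 7, 8]; color 2: [2, 9].

χ(G) = 2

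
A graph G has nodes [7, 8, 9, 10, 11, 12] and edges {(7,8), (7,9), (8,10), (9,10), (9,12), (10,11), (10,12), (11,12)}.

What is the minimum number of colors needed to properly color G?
Clique number ω(G) = 3 (lower bound: χ ≥ ω).
The clique on [9, 10, 12] has size 3, forcing χ ≥ 3, and the coloring below uses 3 colors, so χ(G) = 3.
A valid 3-coloring: color 1: [7, 10]; color 2: [8, 9, 11]; color 3: [12].

χ(G) = 3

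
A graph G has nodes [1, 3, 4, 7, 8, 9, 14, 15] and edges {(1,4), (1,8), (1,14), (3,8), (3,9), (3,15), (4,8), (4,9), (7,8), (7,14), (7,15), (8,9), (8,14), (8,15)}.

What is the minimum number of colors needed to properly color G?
Clique number ω(G) = 3 (lower bound: χ ≥ ω).
Odd cycle [1, 14, 7, 15, 3, 9, 4] needs 3 colors (χ ≥ 3).
Vertex 8 is adjacent to every vertex of [1, 3, 4, 7, 9, 14, 15], which already need 3 colors among themselves, so 8 needs a new color (χ ≥ 4).
The coloring below uses 4 colors, so χ(G) = 4.
A valid 4-coloring: color 1: [8]; color 2: [1, 7, 9]; color 3: [4, 14, 15]; color 4: [3].

χ(G) = 4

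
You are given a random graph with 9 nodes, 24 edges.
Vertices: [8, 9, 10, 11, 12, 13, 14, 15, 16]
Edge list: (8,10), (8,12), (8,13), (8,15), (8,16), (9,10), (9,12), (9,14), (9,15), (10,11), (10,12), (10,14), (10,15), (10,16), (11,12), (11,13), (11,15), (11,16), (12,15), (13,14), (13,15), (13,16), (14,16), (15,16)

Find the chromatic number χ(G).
χ(G) = 4

Clique number ω(G) = 4 (lower bound: χ ≥ ω).
The clique on [8, 10, 15, 16] has size 4, forcing χ ≥ 4, and the coloring below uses 4 colors, so χ(G) = 4.
A valid 4-coloring: color 1: [10, 13]; color 2: [14, 15]; color 3: [12, 16]; color 4: [8, 9, 11].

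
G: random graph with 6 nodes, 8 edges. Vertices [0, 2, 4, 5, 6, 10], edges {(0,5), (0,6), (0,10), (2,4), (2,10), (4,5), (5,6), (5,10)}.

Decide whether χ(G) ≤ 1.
No, G is not 1-colorable

The clique on vertices [0, 5, 10] has size 3 > 1, so it alone needs 3 colors.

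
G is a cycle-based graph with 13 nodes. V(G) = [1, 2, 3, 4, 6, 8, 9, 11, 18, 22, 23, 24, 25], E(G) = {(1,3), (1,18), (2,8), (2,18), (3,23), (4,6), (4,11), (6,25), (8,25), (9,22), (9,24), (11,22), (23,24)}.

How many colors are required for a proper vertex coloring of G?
Clique number ω(G) = 2 (lower bound: χ ≥ ω).
Odd cycle [24, 9, 22, 11, 4, 6, 25, 8, 2, 18, 1, 3, 23] needs 3 colors (χ ≥ 3).
The coloring below uses 3 colors, so χ(G) = 3.
A valid 3-coloring: color 1: [2, 3, 4, 22, 24, 25]; color 2: [6, 8, 9, 11, 18, 23]; color 3: [1].

χ(G) = 3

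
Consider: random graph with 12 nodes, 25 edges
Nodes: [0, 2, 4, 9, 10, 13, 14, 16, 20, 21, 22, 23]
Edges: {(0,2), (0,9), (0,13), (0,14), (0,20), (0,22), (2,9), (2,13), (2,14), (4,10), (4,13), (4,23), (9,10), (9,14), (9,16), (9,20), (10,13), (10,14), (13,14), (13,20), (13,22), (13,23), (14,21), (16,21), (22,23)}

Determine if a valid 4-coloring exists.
Yes, G is 4-colorable

A valid 4-coloring: color 1: [9, 13, 21]; color 2: [4, 14, 16, 20, 22]; color 3: [0, 10, 23]; color 4: [2].
(χ(G) = 4 ≤ 4.)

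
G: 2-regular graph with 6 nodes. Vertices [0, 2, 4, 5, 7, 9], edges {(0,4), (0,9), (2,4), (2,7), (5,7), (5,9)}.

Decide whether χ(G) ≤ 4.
A valid 4-coloring: color 1: [4, 7, 9]; color 2: [0, 2, 5].
(χ(G) = 2 ≤ 4.)

Yes, G is 4-colorable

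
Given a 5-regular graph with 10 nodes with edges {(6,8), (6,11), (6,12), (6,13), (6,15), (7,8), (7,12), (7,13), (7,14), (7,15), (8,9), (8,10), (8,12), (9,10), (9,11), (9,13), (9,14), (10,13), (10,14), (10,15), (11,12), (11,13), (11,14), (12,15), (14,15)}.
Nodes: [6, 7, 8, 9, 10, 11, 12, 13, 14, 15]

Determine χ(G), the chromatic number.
Clique number ω(G) = 3 (lower bound: χ ≥ ω).
Suppose a proper 3-coloring c exists. The clique [6, 8, 12] takes 3 distinct colors; by symmetry let c(6) = 1, c(8) = 2, c(12) = 3.
- Vertex 7: neighbors [8, 12] already have colors [2, 3] ⇒ c(7) = 1.
- Vertex 11: neighbors [6, 12] already have colors [1, 3] ⇒ c(11) = 2.
- Vertex 14: neighbors [7, 11] already have colors [1, 2] ⇒ c(14) = 3.
- Vertex 10: neighbors [8, 14] already have colors [2, 3] ⇒ c(10) = 1.
- Vertex 9: neighbors [10, 8, 14] already have colors [1, 2, 3] — all 3 colors blocked. Contradiction.
The forced assignments end in a contradiction, so G has no proper 3-coloring (χ ≥ 4).
The coloring below uses 4 colors, so χ(G) = 4.
A valid 4-coloring: color 1: [8, 11, 15]; color 2: [12, 13, 14]; color 3: [6, 7, 10]; color 4: [9].

χ(G) = 4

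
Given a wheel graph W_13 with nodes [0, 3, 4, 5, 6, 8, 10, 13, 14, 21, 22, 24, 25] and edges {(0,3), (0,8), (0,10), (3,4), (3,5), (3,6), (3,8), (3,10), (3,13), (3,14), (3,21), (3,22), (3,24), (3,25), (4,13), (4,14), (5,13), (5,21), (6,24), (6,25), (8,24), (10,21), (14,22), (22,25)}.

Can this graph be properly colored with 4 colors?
Yes, G is 4-colorable

A valid 4-coloring: color 1: [3]; color 2: [0, 13, 14, 21, 24, 25]; color 3: [4, 5, 6, 8, 10, 22].
(χ(G) = 3 ≤ 4.)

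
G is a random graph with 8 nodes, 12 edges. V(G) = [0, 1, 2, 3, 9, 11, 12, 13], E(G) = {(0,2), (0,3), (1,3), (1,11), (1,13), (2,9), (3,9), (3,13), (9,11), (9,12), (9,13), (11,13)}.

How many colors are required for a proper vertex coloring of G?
χ(G) = 3

Clique number ω(G) = 3 (lower bound: χ ≥ ω).
The clique on [1, 11, 13] has size 3, forcing χ ≥ 3, and the coloring below uses 3 colors, so χ(G) = 3.
A valid 3-coloring: color 1: [0, 1, 9]; color 2: [2, 3, 11, 12]; color 3: [13].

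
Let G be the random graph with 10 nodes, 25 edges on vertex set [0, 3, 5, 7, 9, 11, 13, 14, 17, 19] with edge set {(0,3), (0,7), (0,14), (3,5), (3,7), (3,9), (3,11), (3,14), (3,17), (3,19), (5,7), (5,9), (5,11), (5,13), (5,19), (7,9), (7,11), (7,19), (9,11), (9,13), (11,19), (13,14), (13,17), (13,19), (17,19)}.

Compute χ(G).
χ(G) = 5

Clique number ω(G) = 5 (lower bound: χ ≥ ω).
The clique on [3, 5, 7, 9, 11] has size 5, forcing χ ≥ 5, and the coloring below uses 5 colors, so χ(G) = 5.
A valid 5-coloring: color 1: [3, 13]; color 2: [0, 9, 19]; color 3: [5, 14, 17]; color 4: [7]; color 5: [11].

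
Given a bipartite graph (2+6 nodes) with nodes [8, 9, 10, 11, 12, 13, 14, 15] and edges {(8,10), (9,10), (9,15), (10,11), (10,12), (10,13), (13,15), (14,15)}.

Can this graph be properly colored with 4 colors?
Yes, G is 4-colorable

A valid 4-coloring: color 1: [10, 15]; color 2: [8, 9, 11, 12, 13, 14].
(χ(G) = 2 ≤ 4.)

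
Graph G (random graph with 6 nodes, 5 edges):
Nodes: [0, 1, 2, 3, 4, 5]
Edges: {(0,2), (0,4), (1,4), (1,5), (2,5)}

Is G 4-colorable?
A valid 4-coloring: color 1: [3, 4, 5]; color 2: [0, 1]; color 3: [2].
(χ(G) = 3 ≤ 4.)

Yes, G is 4-colorable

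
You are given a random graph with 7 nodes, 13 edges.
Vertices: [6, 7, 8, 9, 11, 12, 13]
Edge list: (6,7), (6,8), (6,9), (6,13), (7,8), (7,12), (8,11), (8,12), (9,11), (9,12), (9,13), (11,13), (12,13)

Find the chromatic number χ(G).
χ(G) = 3

Clique number ω(G) = 3 (lower bound: χ ≥ ω).
The clique on [9, 11, 13] has size 3, forcing χ ≥ 3, and the coloring below uses 3 colors, so χ(G) = 3.
A valid 3-coloring: color 1: [7, 13]; color 2: [6, 11, 12]; color 3: [8, 9].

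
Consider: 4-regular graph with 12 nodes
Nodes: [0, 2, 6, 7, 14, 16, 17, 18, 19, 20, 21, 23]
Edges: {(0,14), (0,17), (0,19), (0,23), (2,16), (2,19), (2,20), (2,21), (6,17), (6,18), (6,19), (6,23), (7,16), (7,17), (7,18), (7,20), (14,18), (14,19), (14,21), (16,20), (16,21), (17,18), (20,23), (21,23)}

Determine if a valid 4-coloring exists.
Yes, G is 4-colorable

A valid 4-coloring: color 1: [16, 17, 19, 23]; color 2: [2, 6, 7, 14]; color 3: [0, 18, 20, 21].
(χ(G) = 3 ≤ 4.)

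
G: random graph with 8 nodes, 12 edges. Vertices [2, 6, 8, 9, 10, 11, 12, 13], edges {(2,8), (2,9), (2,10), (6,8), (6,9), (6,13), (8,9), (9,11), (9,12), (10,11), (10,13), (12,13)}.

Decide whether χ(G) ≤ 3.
Yes, G is 3-colorable

A valid 3-coloring: color 1: [9, 10]; color 2: [8, 11, 13]; color 3: [2, 6, 12].
(χ(G) = 3 ≤ 3.)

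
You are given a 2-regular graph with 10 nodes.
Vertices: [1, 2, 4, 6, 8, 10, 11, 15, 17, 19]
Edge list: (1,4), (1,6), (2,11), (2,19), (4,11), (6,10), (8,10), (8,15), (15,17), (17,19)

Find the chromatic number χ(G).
Clique number ω(G) = 2 (lower bound: χ ≥ ω).
The graph is bipartite (no odd cycle), so 2 colors suffice: χ(G) = 2.
A valid 2-coloring: color 1: [2, 4, 6, 8, 17]; color 2: [1, 10, 11, 15, 19].

χ(G) = 2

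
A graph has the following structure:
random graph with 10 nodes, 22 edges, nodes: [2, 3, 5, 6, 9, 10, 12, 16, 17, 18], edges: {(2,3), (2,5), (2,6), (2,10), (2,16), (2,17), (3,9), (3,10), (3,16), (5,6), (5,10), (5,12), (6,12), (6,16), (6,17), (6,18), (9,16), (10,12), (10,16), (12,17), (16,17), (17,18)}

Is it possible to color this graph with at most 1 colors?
The clique on vertices [2, 6, 16, 17] has size 4 > 1, so it alone needs 4 colors.

No, G is not 1-colorable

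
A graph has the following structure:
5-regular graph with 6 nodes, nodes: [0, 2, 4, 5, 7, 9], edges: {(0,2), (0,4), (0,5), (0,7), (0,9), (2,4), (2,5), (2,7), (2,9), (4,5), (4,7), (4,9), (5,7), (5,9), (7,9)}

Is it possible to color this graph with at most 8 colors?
A valid 8-coloring: color 1: [4]; color 2: [5]; color 3: [9]; color 4: [7]; color 5: [2]; color 6: [0].
(χ(G) = 6 ≤ 8.)

Yes, G is 8-colorable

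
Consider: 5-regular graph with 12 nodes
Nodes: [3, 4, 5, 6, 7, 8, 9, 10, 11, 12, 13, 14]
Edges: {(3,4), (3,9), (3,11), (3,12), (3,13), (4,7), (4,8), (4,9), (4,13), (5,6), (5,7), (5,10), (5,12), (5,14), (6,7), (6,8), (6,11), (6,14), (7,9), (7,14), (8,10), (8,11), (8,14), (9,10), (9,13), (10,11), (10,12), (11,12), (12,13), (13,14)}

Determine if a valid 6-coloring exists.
A valid 6-coloring: color 1: [3, 6, 10]; color 2: [7, 11, 13]; color 3: [4, 12, 14]; color 4: [5, 8, 9].
(χ(G) = 4 ≤ 6.)

Yes, G is 6-colorable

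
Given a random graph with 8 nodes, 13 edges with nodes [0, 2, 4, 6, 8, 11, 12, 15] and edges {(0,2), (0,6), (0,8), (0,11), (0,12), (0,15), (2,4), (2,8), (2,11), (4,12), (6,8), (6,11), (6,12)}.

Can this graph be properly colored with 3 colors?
Yes, G is 3-colorable

A valid 3-coloring: color 1: [0, 4]; color 2: [2, 6, 15]; color 3: [8, 11, 12].
(χ(G) = 3 ≤ 3.)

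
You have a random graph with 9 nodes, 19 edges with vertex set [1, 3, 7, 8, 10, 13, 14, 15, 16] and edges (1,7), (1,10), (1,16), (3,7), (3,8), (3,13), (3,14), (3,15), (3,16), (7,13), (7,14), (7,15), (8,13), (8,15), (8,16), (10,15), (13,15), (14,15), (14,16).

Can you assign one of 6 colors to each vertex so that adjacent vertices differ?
A valid 6-coloring: color 1: [1, 3]; color 2: [15, 16]; color 3: [7, 8, 10]; color 4: [13, 14].
(χ(G) = 4 ≤ 6.)

Yes, G is 6-colorable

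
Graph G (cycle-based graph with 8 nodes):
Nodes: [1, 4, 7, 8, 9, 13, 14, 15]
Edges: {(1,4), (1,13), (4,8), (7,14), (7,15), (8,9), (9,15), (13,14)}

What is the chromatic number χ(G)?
Clique number ω(G) = 2 (lower bound: χ ≥ ω).
The graph is bipartite (no odd cycle), so 2 colors suffice: χ(G) = 2.
A valid 2-coloring: color 1: [4, 7, 9, 13]; color 2: [1, 8, 14, 15].

χ(G) = 2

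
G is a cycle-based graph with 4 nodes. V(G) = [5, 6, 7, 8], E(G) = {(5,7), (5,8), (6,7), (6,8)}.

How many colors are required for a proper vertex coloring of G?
Clique number ω(G) = 2 (lower bound: χ ≥ ω).
The graph is bipartite (no odd cycle), so 2 colors suffice: χ(G) = 2.
A valid 2-coloring: color 1: [7, 8]; color 2: [5, 6].

χ(G) = 2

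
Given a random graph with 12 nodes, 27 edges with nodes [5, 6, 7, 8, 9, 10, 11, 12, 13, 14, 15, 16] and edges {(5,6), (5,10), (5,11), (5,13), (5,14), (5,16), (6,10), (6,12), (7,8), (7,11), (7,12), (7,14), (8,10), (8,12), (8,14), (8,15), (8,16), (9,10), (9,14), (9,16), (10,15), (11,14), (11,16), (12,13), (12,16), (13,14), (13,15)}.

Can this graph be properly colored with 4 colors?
Yes, G is 4-colorable

A valid 4-coloring: color 1: [5, 8, 9]; color 2: [10, 12, 14]; color 3: [6, 7, 15, 16]; color 4: [11, 13].
(χ(G) = 4 ≤ 4.)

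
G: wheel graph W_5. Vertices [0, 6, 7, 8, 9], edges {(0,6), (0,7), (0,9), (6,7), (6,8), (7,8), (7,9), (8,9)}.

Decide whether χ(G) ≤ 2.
The clique on vertices [0, 7, 9] has size 3 > 2, so it alone needs 3 colors.

No, G is not 2-colorable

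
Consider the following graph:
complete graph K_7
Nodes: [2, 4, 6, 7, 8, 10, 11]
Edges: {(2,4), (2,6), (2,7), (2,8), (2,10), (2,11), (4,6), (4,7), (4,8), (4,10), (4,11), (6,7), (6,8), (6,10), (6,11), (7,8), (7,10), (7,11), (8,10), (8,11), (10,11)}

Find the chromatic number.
χ(G) = 7

Clique number ω(G) = 7 (lower bound: χ ≥ ω).
The clique on [2, 4, 6, 7, 8, 10, 11] has size 7, forcing χ ≥ 7, and the coloring below uses 7 colors, so χ(G) = 7.
A valid 7-coloring: color 1: [4]; color 2: [7]; color 3: [10]; color 4: [2]; color 5: [11]; color 6: [8]; color 7: [6].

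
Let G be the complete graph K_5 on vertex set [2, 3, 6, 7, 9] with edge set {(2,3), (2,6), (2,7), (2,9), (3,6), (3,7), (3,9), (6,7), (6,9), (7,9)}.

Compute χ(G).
χ(G) = 5

Clique number ω(G) = 5 (lower bound: χ ≥ ω).
The clique on [2, 3, 6, 7, 9] has size 5, forcing χ ≥ 5, and the coloring below uses 5 colors, so χ(G) = 5.
A valid 5-coloring: color 1: [3]; color 2: [2]; color 3: [7]; color 4: [9]; color 5: [6].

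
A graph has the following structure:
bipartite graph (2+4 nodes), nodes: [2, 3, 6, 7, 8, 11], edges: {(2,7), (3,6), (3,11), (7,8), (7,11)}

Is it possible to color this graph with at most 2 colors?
A valid 2-coloring: color 1: [3, 7]; color 2: [2, 6, 8, 11].
(χ(G) = 2 ≤ 2.)

Yes, G is 2-colorable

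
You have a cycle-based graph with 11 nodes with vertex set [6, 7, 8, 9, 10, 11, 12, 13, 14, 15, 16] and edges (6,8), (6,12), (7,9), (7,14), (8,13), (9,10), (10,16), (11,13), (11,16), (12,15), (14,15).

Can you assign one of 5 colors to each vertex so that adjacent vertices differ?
A valid 5-coloring: color 1: [7, 8, 10, 11, 12]; color 2: [6, 9, 13, 14, 16]; color 3: [15].
(χ(G) = 3 ≤ 5.)

Yes, G is 5-colorable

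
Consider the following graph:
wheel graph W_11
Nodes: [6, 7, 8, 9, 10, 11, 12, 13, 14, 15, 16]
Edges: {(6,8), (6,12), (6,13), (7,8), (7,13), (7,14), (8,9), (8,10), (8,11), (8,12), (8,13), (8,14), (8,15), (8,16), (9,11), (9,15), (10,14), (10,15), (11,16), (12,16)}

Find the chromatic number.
χ(G) = 3

Clique number ω(G) = 3 (lower bound: χ ≥ ω).
The clique on [6, 8, 12] has size 3, forcing χ ≥ 3, and the coloring below uses 3 colors, so χ(G) = 3.
A valid 3-coloring: color 1: [8]; color 2: [11, 12, 13, 14, 15]; color 3: [6, 7, 9, 10, 16].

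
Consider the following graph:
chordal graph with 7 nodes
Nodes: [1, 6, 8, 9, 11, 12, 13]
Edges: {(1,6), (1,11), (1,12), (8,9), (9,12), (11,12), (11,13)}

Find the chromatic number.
χ(G) = 3

Clique number ω(G) = 3 (lower bound: χ ≥ ω).
The clique on [1, 11, 12] has size 3, forcing χ ≥ 3, and the coloring below uses 3 colors, so χ(G) = 3.
A valid 3-coloring: color 1: [6, 9, 11]; color 2: [1, 8, 13]; color 3: [12].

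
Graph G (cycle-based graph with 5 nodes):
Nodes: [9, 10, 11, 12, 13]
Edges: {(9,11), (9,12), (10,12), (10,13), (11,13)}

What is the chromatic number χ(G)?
Clique number ω(G) = 2 (lower bound: χ ≥ ω).
Odd cycle [12, 10, 13, 11, 9] needs 3 colors (χ ≥ 3).
The coloring below uses 3 colors, so χ(G) = 3.
A valid 3-coloring: color 1: [11, 12]; color 2: [9, 10]; color 3: [13].

χ(G) = 3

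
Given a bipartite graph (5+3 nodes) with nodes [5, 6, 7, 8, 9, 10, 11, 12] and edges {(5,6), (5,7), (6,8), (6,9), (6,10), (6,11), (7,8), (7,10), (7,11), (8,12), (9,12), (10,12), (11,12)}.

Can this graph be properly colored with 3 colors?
A valid 3-coloring: color 1: [6, 7, 12]; color 2: [5, 8, 9, 10, 11].
(χ(G) = 2 ≤ 3.)

Yes, G is 3-colorable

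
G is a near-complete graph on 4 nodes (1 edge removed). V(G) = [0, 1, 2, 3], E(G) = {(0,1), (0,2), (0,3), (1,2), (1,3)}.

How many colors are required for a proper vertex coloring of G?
χ(G) = 3

Clique number ω(G) = 3 (lower bound: χ ≥ ω).
The clique on [0, 1, 2] has size 3, forcing χ ≥ 3, and the coloring below uses 3 colors, so χ(G) = 3.
A valid 3-coloring: color 1: [0]; color 2: [1]; color 3: [2, 3].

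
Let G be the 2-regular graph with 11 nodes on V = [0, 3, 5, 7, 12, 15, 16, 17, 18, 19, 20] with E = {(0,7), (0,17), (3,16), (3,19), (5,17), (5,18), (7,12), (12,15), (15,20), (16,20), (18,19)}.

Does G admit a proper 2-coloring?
Odd cycle [0, 7, 12, 15, 20, 16, 3, 19, 18, 5, 17] needs 3 colors (χ ≥ 3).
Hence χ(G) ≥ 3 > 2, so no proper 2-coloring exists.

No, G is not 2-colorable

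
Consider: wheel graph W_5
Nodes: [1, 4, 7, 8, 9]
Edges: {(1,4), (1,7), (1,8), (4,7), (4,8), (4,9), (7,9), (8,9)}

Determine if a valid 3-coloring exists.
A valid 3-coloring: color 1: [4]; color 2: [7, 8]; color 3: [1, 9].
(χ(G) = 3 ≤ 3.)

Yes, G is 3-colorable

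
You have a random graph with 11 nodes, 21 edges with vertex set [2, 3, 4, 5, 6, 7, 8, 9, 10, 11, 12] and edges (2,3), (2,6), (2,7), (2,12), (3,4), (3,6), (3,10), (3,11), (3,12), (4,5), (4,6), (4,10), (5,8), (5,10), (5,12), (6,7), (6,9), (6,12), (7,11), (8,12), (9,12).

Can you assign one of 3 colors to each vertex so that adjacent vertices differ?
The clique on vertices [2, 3, 6, 12] has size 4 > 3, so it alone needs 4 colors.

No, G is not 3-colorable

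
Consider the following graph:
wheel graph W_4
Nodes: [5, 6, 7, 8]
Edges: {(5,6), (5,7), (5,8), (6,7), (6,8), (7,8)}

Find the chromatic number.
Clique number ω(G) = 4 (lower bound: χ ≥ ω).
The clique on [5, 6, 7, 8] has size 4, forcing χ ≥ 4, and the coloring below uses 4 colors, so χ(G) = 4.
A valid 4-coloring: color 1: [5]; color 2: [6]; color 3: [8]; color 4: [7].

χ(G) = 4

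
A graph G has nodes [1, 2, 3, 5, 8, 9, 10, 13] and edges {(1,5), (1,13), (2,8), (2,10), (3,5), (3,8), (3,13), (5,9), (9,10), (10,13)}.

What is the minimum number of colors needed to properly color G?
Clique number ω(G) = 2 (lower bound: χ ≥ ω).
Odd cycle [2, 8, 3, 13, 10] needs 3 colors (χ ≥ 3).
The coloring below uses 3 colors, so χ(G) = 3.
A valid 3-coloring: color 1: [2, 5, 13]; color 2: [1, 3, 10]; color 3: [8, 9].

χ(G) = 3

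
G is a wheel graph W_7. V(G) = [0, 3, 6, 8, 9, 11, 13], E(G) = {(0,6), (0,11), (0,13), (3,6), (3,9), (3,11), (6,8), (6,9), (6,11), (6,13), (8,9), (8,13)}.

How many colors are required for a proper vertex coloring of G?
χ(G) = 3

Clique number ω(G) = 3 (lower bound: χ ≥ ω).
The clique on [0, 6, 11] has size 3, forcing χ ≥ 3, and the coloring below uses 3 colors, so χ(G) = 3.
A valid 3-coloring: color 1: [6]; color 2: [9, 11, 13]; color 3: [0, 3, 8].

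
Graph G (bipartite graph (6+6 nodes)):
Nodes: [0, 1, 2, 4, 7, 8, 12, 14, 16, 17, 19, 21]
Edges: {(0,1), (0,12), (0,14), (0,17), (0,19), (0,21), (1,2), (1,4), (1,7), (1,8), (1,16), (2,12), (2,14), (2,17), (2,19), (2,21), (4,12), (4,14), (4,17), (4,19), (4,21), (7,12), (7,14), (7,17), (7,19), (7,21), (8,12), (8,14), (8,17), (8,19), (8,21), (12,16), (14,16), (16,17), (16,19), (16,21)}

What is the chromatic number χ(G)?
Clique number ω(G) = 2 (lower bound: χ ≥ ω).
The graph is bipartite (no odd cycle), so 2 colors suffice: χ(G) = 2.
A valid 2-coloring: color 1: [0, 2, 4, 7, 8, 16]; color 2: [1, 12, 14, 17, 19, 21].

χ(G) = 2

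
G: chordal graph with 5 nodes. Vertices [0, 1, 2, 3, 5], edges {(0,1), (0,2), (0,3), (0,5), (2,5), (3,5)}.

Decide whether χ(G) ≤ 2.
No, G is not 2-colorable

The clique on vertices [0, 2, 5] has size 3 > 2, so it alone needs 3 colors.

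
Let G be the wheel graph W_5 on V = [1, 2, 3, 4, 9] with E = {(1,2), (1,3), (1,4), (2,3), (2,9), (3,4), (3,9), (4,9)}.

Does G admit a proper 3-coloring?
Yes, G is 3-colorable

A valid 3-coloring: color 1: [3]; color 2: [2, 4]; color 3: [1, 9].
(χ(G) = 3 ≤ 3.)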